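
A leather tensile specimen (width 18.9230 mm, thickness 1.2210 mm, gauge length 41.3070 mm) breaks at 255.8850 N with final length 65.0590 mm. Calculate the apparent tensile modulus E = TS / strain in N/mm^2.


TS = F / (w * t) = 255.8850 / (18.9230 * 1.2210) = 11.0749 N/mm^2
strain = (Lf - L0) / L0 = (65.0590 - 41.3070) / 41.3070 = 0.5750
E = TS / strain = 11.0749 / 0.5750 = 19.2603 N/mm^2


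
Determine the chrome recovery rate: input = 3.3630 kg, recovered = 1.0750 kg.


Formula: Recovery = recovered / input * 100
Substituting: Recovery = 1.0750 / 3.3630 * 100
Result: 31.9655 %


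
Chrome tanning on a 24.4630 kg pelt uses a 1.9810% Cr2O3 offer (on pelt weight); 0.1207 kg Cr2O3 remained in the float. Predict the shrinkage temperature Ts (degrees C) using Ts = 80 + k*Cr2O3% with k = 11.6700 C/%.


Offered = pelt * offer_pct / 100 = 24.4630 * 1.9810 / 100 = 0.4846 kg
Uptake = offered - residual = 0.4846 - 0.1207 = 0.3639 kg
Cr2O3% on pelt = uptake / pelt * 100 = 0.3639 / 24.4630 * 100 = 1.4876 %
Ts = 80 + k * Cr2O3% = 80 + 11.6700 * 1.4876 = 97.3603 C


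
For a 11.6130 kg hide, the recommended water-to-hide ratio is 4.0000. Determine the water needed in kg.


Formula: Water = hide_weight * ratio
Substituting: Water = 11.6130 * 4.0000
Result: 46.4520 kg


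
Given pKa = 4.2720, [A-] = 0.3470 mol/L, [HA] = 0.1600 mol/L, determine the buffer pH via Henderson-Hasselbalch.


ratio = [A-] / [HA] = 0.3470 / 0.1600 = 2.1687
log10(ratio) = 0.3362
pH = pKa + log10(ratio) = 4.2720 + 0.3362 = 4.6082


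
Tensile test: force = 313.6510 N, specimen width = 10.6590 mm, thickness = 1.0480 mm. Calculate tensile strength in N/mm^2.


Formula: TS = force / (width * thickness)
Substituting: TS = 313.6510 / (10.6590 * 1.0480)
Result: 28.0782 N/mm^2


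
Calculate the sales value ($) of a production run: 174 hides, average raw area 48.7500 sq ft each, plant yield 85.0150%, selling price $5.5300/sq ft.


Raw_total = N * avg_area = 174 * 48.7500 = 8482.5000 sq ft
Finished = Raw_total * yield / 100 = 8482.5000 * 85.0150 / 100 = 7211.3974 sq ft
Value = Finished * price = 7211.3974 * 5.5300 = 39879.0275 $


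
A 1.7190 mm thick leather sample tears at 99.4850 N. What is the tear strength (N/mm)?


Formula: Tear strength = force / thickness
Substituting: Tear strength = 99.4850 / 1.7190
Result: 57.8738 N/mm


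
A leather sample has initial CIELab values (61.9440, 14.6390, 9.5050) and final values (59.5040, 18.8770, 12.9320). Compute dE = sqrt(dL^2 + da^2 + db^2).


dL = -2.4400, da = 4.2380, db = 3.4270
dE = sqrt((-2.4400)^2 + 4.2380^2 + 3.4270^2) = 5.9715


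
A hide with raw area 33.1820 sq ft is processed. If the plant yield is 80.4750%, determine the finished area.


Formula: finished = raw * yield / 100
Substituting: finished = 33.1820 * 80.4750 / 100
Result: 26.7032 sq ft


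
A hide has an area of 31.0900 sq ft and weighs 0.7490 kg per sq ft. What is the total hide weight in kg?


Formula: Weight = area * weight_per_sqft
Substituting: Weight = 31.0900 * 0.7490
Result: 23.2864 kg


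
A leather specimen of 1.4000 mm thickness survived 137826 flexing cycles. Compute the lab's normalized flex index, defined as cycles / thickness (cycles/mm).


Formula: Index = cycles / thickness
Substituting: Index = 137826 / 1.4000
Result: 98447.1429 cycles/mm


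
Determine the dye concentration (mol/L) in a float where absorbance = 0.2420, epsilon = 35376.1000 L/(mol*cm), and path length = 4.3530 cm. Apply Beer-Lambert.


Formula: c = A / (epsilon * l)
Substituting: c = 0.2420 / (35376.1000 * 4.3530)
Result: 1.5715e-06 mol/L


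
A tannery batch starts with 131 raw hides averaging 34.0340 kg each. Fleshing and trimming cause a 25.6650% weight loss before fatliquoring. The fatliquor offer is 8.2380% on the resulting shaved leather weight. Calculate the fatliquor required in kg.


Total_raw = N * avg_wt = 131 * 34.0340 = 4458.4540 kg
Substrate = Total_raw * (1 - loss/100) = 4458.4540 * (1 - 25.6650/100) = 3314.1918 kg
Fat = Substrate * pct / 100 = 3314.1918 * 8.2380 / 100 = 273.0231 kg


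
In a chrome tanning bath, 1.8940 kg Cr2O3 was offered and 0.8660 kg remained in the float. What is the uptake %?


Formula: Uptake = (offered - residual) / offered * 100
Substituting: Uptake = (1.8940 - 0.8660) / 1.8940 * 100
Result: 54.2767 %


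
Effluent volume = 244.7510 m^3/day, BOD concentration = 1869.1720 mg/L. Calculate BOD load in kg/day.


Formula: BOD_load = volume * conc / 1000
Substituting: BOD_load = 244.7510 * 1869.1720 / 1000
Result: 457.4817 kg/day


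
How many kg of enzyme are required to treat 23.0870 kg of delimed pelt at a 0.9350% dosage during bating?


Formula: Enzyme = substrate * pct / 100
Substituting: Enzyme = 23.0870 * 0.9350 / 100
Result: 0.2159 kg


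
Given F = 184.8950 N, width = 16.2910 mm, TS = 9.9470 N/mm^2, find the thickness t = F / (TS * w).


Formula: t = F / (TS * w)
Substituting: t = 184.8950 / (9.9470 * 16.2910)
Result: 1.1410 mm


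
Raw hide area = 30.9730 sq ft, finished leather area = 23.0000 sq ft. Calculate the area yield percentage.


Formula: Yield = finished / raw * 100
Substituting: Yield = 23.0000 / 30.9730 * 100
Result: 74.2582 %


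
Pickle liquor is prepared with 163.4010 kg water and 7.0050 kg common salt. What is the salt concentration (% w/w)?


Formula: Conc = salt / (water + salt) * 100
Substituting: Conc = 7.0050 / (163.4010 + 7.0050) * 100
Result: 4.1108 %


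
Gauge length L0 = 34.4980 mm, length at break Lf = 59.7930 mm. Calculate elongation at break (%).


Formula: Elongation = (Lf - L0) / L0 * 100
Substituting: Elongation = (59.7930 - 34.4980) / 34.4980 * 100
Result: 73.3231 %


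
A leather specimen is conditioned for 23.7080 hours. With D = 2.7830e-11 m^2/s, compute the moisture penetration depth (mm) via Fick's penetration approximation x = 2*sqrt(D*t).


t = 23.7080 hr * 3600 = 85348.8000 s
D * t = 2.7830e-11 * 85348.8000 = 2.3753e-06
x = 2 * sqrt(D*t) = 2 * sqrt(2.3753e-06) = 0.00308237 m = 3.0824 mm


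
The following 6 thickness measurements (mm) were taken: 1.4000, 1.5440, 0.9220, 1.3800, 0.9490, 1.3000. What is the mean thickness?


Formula: Average = sum / n
Substituting: Average = 7.4950 / 6
Result: 1.2492 mm


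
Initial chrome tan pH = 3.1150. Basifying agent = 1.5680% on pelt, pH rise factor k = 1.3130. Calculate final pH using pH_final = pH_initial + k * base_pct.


Formula: pH_final = pH_initial + k * base_pct
Substituting: pH_final = 3.1150 + 1.3130 * 1.5680
Result: 5.1738


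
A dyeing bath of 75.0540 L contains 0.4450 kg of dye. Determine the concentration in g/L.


Formula: Conc = dye_mass(kg) / volume(L) * 1000
Substituting: Conc = 0.4450 / 75.0540 * 1000
Result: 5.9291 g/L


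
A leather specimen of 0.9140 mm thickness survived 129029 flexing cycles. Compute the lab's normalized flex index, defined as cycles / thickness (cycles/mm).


Formula: Index = cycles / thickness
Substituting: Index = 129029 / 0.9140
Result: 141169.5842 cycles/mm


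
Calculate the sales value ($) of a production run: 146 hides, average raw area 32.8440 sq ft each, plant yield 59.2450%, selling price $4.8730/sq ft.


Raw_total = N * avg_area = 146 * 32.8440 = 4795.2240 sq ft
Finished = Raw_total * yield / 100 = 4795.2240 * 59.2450 / 100 = 2840.9305 sq ft
Value = Finished * price = 2840.9305 * 4.8730 = 13843.8541 $


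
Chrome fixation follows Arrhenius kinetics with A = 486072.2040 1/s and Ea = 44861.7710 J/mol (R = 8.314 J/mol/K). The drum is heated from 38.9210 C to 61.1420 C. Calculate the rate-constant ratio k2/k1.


T1 = 38.9210 + 273.15 = 312.0710 K; T2 = 61.1420 + 273.15 = 334.2920 K
k1 = A * exp(-Ea/(R*T1)) = 486072.2040 * exp(-44861.7710/(8.314*312.0710)) = 0.0150466 1/s
k2 = A * exp(-Ea/(R*T2)) = 486072.2040 * exp(-44861.7710/(8.314*334.2920)) = 0.047489 1/s
k2/k1 = 0.047489 / 0.0150466 = 3.1561


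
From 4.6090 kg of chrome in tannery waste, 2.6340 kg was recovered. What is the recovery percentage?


Formula: Recovery = recovered / input * 100
Substituting: Recovery = 2.6340 / 4.6090 * 100
Result: 57.1491 %


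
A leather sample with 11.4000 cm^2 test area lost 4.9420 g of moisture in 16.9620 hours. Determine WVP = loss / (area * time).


Formula: WVP = loss / (area * time)
Substituting: WVP = 4.9420 / (11.4000 * 16.9620)
Result: 0.0255576 g/(cm^2*hr)


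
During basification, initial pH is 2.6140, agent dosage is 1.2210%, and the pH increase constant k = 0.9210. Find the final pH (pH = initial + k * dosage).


Formula: pH_final = pH_initial + k * base_pct
Substituting: pH_final = 2.6140 + 0.9210 * 1.2210
Result: 3.7385


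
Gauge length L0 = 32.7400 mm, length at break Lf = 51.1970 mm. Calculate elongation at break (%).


Formula: Elongation = (Lf - L0) / L0 * 100
Substituting: Elongation = (51.1970 - 32.7400) / 32.7400 * 100
Result: 56.3745 %


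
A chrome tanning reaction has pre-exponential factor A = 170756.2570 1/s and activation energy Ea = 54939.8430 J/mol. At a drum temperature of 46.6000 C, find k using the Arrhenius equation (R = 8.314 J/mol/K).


T_K = T_C + 273.15 = 46.6000 + 273.15 = 319.7500 K
exponent = -Ea / (R * T_K) = -54939.8430 / (8.314 * 319.7500) = -20.6665
k = A * exp(exponent) = 170756.2570 * exp(-20.6665) = 1.8073e-04 1/s


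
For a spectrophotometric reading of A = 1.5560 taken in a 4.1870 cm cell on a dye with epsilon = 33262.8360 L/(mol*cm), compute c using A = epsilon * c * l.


Formula: c = A / (epsilon * l)
Substituting: c = 1.5560 / (33262.8360 * 4.1870)
Result: 1.1172e-05 mol/L


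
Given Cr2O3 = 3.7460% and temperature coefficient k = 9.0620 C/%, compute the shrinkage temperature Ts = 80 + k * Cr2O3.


Formula: Ts = 80 + k * Cr2O3
Substituting: Ts = 80 + 9.0620 * 3.7460
Result: 113.9463 C


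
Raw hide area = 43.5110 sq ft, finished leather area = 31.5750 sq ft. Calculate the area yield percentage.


Formula: Yield = finished / raw * 100
Substituting: Yield = 31.5750 / 43.5110 * 100
Result: 72.5679 %


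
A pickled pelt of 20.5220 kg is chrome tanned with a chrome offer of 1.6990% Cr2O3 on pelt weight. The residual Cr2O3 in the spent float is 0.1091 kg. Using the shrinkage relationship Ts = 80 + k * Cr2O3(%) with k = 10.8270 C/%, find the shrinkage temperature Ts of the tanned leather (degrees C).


Offered = pelt * offer_pct / 100 = 20.5220 * 1.6990 / 100 = 0.3487 kg
Uptake = offered - residual = 0.3487 - 0.1091 = 0.2396 kg
Cr2O3% on pelt = uptake / pelt * 100 = 0.2396 / 20.5220 * 100 = 1.1674 %
Ts = 80 + k * Cr2O3% = 80 + 10.8270 * 1.1674 = 92.6392 C


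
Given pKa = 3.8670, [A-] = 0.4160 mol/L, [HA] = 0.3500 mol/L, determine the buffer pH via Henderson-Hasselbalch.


ratio = [A-] / [HA] = 0.4160 / 0.3500 = 1.1886
log10(ratio) = 0.0750253
pH = pKa + log10(ratio) = 3.8670 + 0.0750253 = 3.9420


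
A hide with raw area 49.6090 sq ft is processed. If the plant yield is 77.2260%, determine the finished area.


Formula: finished = raw * yield / 100
Substituting: finished = 49.6090 * 77.2260 / 100
Result: 38.3110 sq ft


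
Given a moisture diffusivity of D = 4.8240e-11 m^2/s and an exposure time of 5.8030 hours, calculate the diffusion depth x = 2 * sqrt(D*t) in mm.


t = 5.8030 hr * 3600 = 20890.8000 s
D * t = 4.8240e-11 * 20890.8000 = 1.0078e-06
x = 2 * sqrt(D*t) = 2 * sqrt(1.0078e-06) = 0.00200776 m = 2.0078 mm


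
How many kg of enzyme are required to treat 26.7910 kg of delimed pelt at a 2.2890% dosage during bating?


Formula: Enzyme = substrate * pct / 100
Substituting: Enzyme = 26.7910 * 2.2890 / 100
Result: 0.6132 kg


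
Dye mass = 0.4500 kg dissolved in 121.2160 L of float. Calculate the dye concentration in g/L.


Formula: Conc = dye_mass(kg) / volume(L) * 1000
Substituting: Conc = 0.4500 / 121.2160 * 1000
Result: 3.7124 g/L


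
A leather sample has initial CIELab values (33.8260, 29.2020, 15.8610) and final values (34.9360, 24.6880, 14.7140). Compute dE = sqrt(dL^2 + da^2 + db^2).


dL = 1.1100, da = -4.5140, db = -1.1470
dE = sqrt(1.1100^2 + (-4.5140)^2 + (-1.1470)^2) = 4.7879


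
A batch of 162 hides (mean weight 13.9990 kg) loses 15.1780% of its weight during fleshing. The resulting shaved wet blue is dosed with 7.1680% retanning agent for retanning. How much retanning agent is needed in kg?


Total_raw = N * avg_wt = 162 * 13.9990 = 2267.8380 kg
Substrate = Total_raw * (1 - loss/100) = 2267.8380 * (1 - 15.1780/100) = 1923.6255 kg
Retan = Substrate * pct / 100 = 1923.6255 * 7.1680 / 100 = 137.8855 kg


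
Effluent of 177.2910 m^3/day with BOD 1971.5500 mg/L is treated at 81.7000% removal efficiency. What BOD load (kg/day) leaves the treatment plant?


Load_in = volume * conc / 1000 = 177.2910 * 1971.5500 / 1000 = 349.5381 kg/day
Removed = Load_in * eff / 100 = 349.5381 * 81.7000 / 100 = 285.5726 kg/day
Load_out = Load_in - Removed = 349.5381 - 285.5726 = 63.9655 kg/day


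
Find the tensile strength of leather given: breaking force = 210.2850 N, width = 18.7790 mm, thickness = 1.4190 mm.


Formula: TS = force / (width * thickness)
Substituting: TS = 210.2850 / (18.7790 * 1.4190)
Result: 7.8914 N/mm^2


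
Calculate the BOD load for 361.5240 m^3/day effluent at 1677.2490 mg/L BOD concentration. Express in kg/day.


Formula: BOD_load = volume * conc / 1000
Substituting: BOD_load = 361.5240 * 1677.2490 / 1000
Result: 606.3658 kg/day


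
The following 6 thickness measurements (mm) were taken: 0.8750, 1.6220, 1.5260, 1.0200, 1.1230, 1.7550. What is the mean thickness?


Formula: Average = sum / n
Substituting: Average = 7.9210 / 6
Result: 1.3202 mm


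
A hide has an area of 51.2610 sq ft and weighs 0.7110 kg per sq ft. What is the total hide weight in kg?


Formula: Weight = area * weight_per_sqft
Substituting: Weight = 51.2610 * 0.7110
Result: 36.4466 kg


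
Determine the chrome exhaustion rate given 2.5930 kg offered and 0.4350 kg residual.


Formula: Uptake = (offered - residual) / offered * 100
Substituting: Uptake = (2.5930 - 0.4350) / 2.5930 * 100
Result: 83.2241 %


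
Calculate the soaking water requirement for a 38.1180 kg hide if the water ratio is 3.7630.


Formula: Water = hide_weight * ratio
Substituting: Water = 38.1180 * 3.7630
Result: 143.4380 kg


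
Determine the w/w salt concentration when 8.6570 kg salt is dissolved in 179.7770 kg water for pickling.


Formula: Conc = salt / (water + salt) * 100
Substituting: Conc = 8.6570 / (179.7770 + 8.6570) * 100
Result: 4.5942 %


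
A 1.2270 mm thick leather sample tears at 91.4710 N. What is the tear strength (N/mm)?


Formula: Tear strength = force / thickness
Substituting: Tear strength = 91.4710 / 1.2270
Result: 74.5485 N/mm


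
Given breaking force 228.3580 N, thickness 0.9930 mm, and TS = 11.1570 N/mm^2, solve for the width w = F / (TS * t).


Formula: w = F / (TS * t)
Substituting: w = 228.3580 / (11.1570 * 0.9930)
Result: 20.6120 mm


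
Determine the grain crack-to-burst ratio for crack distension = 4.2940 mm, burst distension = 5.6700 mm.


Formula: Ratio = crack / burst
Substituting: Ratio = 4.2940 / 5.6700
Result: 0.7573


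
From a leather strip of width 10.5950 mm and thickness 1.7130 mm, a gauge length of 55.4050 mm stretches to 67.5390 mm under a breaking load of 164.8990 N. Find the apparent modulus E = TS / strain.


TS = F / (w * t) = 164.8990 / (10.5950 * 1.7130) = 9.0857 N/mm^2
strain = (Lf - L0) / L0 = (67.5390 - 55.4050) / 55.4050 = 0.2190
E = TS / strain = 9.0857 / 0.2190 = 41.4863 N/mm^2


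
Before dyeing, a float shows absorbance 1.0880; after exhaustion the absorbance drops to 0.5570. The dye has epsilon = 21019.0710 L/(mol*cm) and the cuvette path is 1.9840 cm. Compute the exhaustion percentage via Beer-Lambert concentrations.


c_initial = A_i / (epsilon * l) = 1.0880 / (21019.0710 * 1.9840) = 2.6090e-05 mol/L
c_final = A_f / (epsilon * l) = 0.5570 / (21019.0710 * 1.9840) = 1.3357e-05 mol/L
Exhaustion = (c_initial - c_final) / c_initial * 100 = (2.6090e-05 - 1.3357e-05) / 2.6090e-05 * 100 = 48.8051 %


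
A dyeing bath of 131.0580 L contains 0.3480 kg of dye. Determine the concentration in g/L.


Formula: Conc = dye_mass(kg) / volume(L) * 1000
Substituting: Conc = 0.3480 / 131.0580 * 1000
Result: 2.6553 g/L


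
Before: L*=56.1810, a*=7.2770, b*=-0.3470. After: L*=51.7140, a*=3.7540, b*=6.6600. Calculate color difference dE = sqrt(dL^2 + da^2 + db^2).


dL = -4.4670, da = -3.5230, db = 7.0070
dE = sqrt((-4.4670)^2 + (-3.5230)^2 + 7.0070^2) = 9.0257


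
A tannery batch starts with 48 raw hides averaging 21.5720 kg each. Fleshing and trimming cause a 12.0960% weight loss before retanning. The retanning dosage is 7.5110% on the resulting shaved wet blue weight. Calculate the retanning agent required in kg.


Total_raw = N * avg_wt = 48 * 21.5720 = 1035.4560 kg
Substrate = Total_raw * (1 - loss/100) = 1035.4560 * (1 - 12.0960/100) = 910.2072 kg
Retan = Substrate * pct / 100 = 910.2072 * 7.5110 / 100 = 68.3657 kg


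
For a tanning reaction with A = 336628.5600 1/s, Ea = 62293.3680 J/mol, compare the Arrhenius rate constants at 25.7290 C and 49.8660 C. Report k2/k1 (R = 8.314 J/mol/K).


T1 = 25.7290 + 273.15 = 298.8790 K; T2 = 49.8660 + 273.15 = 323.0160 K
k1 = A * exp(-Ea/(R*T1)) = 336628.5600 * exp(-62293.3680/(8.314*298.8790)) = 4.3635e-06 1/s
k2 = A * exp(-Ea/(R*T2)) = 336628.5600 * exp(-62293.3680/(8.314*323.0160)) = 2.8404e-05 1/s
k2/k1 = 2.8404e-05 / 4.3635e-06 = 6.5094


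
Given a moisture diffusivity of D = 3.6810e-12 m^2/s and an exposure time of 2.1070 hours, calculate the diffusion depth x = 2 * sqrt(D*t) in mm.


t = 2.1070 hr * 3600 = 7585.2000 s
D * t = 3.6810e-12 * 7585.2000 = 2.7921e-08
x = 2 * sqrt(D*t) = 2 * sqrt(2.7921e-08) = 3.3419e-04 m = 0.3342 mm


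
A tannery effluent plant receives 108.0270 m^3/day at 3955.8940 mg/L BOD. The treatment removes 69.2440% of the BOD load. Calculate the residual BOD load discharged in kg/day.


Load_in = volume * conc / 1000 = 108.0270 * 3955.8940 / 1000 = 427.3434 kg/day
Removed = Load_in * eff / 100 = 427.3434 * 69.2440 / 100 = 295.9096 kg/day
Load_out = Load_in - Removed = 427.3434 - 295.9096 = 131.4337 kg/day


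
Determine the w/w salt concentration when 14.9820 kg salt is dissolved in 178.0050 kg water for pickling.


Formula: Conc = salt / (water + salt) * 100
Substituting: Conc = 14.9820 / (178.0050 + 14.9820) * 100
Result: 7.7632 %


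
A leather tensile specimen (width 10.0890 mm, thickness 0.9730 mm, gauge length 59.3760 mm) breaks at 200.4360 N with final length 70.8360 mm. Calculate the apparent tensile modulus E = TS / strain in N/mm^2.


TS = F / (w * t) = 200.4360 / (10.0890 * 0.9730) = 20.4181 N/mm^2
strain = (Lf - L0) / L0 = (70.8360 - 59.3760) / 59.3760 = 0.1930
E = TS / strain = 20.4181 / 0.1930 = 105.7891 N/mm^2


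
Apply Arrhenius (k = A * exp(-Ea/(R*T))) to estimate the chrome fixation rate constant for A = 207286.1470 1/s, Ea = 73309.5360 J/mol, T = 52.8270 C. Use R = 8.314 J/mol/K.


T_K = T_C + 273.15 = 52.8270 + 273.15 = 325.9770 K
exponent = -Ea / (R * T_K) = -73309.5360 / (8.314 * 325.9770) = -27.0498
k = A * exp(exponent) = 207286.1470 * exp(-27.0498) = 3.7069e-07 1/s


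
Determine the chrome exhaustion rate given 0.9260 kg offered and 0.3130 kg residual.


Formula: Uptake = (offered - residual) / offered * 100
Substituting: Uptake = (0.9260 - 0.3130) / 0.9260 * 100
Result: 66.1987 %


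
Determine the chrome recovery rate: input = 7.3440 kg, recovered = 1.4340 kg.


Formula: Recovery = recovered / input * 100
Substituting: Recovery = 1.4340 / 7.3440 * 100
Result: 19.5261 %


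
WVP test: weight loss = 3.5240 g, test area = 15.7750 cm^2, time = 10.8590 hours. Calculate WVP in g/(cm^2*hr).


Formula: WVP = loss / (area * time)
Substituting: WVP = 3.5240 / (15.7750 * 10.8590)
Result: 0.020572 g/(cm^2*hr)


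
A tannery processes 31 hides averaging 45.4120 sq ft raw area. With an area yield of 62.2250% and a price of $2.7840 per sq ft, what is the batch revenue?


Raw_total = N * avg_area = 31 * 45.4120 = 1407.7720 sq ft
Finished = Raw_total * yield / 100 = 1407.7720 * 62.2250 / 100 = 875.9861 sq ft
Value = Finished * price = 875.9861 * 2.7840 = 2438.7454 $


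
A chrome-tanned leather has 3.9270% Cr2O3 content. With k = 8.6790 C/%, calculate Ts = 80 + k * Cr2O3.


Formula: Ts = 80 + k * Cr2O3
Substituting: Ts = 80 + 8.6790 * 3.9270
Result: 114.0824 C


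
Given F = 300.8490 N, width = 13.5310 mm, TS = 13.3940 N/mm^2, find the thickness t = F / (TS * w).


Formula: t = F / (TS * w)
Substituting: t = 300.8490 / (13.3940 * 13.5310)
Result: 1.6600 mm


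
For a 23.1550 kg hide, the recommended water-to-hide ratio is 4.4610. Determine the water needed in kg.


Formula: Water = hide_weight * ratio
Substituting: Water = 23.1550 * 4.4610
Result: 103.2945 kg


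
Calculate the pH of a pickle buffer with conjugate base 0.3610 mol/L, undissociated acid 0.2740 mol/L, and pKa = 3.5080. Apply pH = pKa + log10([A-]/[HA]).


ratio = [A-] / [HA] = 0.3610 / 0.2740 = 1.3175
log10(ratio) = 0.1198
pH = pKa + log10(ratio) = 3.5080 + 0.1198 = 3.6278


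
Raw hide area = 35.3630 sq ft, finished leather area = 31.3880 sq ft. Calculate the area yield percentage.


Formula: Yield = finished / raw * 100
Substituting: Yield = 31.3880 / 35.3630 * 100
Result: 88.7594 %


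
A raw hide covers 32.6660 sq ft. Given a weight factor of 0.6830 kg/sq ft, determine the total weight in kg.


Formula: Weight = area * weight_per_sqft
Substituting: Weight = 32.6660 * 0.6830
Result: 22.3109 kg


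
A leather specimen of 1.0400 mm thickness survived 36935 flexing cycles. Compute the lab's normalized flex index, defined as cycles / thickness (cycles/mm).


Formula: Index = cycles / thickness
Substituting: Index = 36935 / 1.0400
Result: 35514.4231 cycles/mm


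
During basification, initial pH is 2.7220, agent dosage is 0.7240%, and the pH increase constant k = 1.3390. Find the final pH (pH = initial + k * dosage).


Formula: pH_final = pH_initial + k * base_pct
Substituting: pH_final = 2.7220 + 1.3390 * 0.7240
Result: 3.6914


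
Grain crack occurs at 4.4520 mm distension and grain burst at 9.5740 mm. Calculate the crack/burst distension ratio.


Formula: Ratio = crack / burst
Substituting: Ratio = 4.4520 / 9.5740
Result: 0.4650


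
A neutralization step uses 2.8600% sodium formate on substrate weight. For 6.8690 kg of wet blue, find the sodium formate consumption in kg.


Formula: Neutralizer = substrate * pct / 100
Substituting: Neutralizer = 6.8690 * 2.8600 / 100
Result: 0.1965 kg


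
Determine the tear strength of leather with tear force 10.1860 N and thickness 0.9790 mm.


Formula: Tear strength = force / thickness
Substituting: Tear strength = 10.1860 / 0.9790
Result: 10.4045 N/mm


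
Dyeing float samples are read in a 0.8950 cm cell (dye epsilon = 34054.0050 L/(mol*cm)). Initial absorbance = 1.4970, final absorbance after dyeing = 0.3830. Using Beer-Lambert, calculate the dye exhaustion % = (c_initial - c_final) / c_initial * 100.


c_initial = A_i / (epsilon * l) = 1.4970 / (34054.0050 * 0.8950) = 4.9117e-05 mol/L
c_final = A_f / (epsilon * l) = 0.3830 / (34054.0050 * 0.8950) = 1.2566e-05 mol/L
Exhaustion = (c_initial - c_final) / c_initial * 100 = (4.9117e-05 - 1.2566e-05) / 4.9117e-05 * 100 = 74.4155 %


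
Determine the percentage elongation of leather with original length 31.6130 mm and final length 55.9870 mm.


Formula: Elongation = (Lf - L0) / L0 * 100
Substituting: Elongation = (55.9870 - 31.6130) / 31.6130 * 100
Result: 77.1012 %


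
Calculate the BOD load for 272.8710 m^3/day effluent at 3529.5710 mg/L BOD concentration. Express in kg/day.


Formula: BOD_load = volume * conc / 1000
Substituting: BOD_load = 272.8710 * 3529.5710 / 1000
Result: 963.1176 kg/day


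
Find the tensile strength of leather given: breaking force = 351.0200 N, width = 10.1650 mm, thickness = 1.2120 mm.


Formula: TS = force / (width * thickness)
Substituting: TS = 351.0200 / (10.1650 * 1.2120)
Result: 28.4919 N/mm^2


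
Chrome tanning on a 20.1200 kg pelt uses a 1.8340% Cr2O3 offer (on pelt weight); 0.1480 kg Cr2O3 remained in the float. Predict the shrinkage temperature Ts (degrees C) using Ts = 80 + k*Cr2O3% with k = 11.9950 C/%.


Offered = pelt * offer_pct / 100 = 20.1200 * 1.8340 / 100 = 0.3690 kg
Uptake = offered - residual = 0.3690 - 0.1480 = 0.2210 kg
Cr2O3% on pelt = uptake / pelt * 100 = 0.2210 / 20.1200 * 100 = 1.0984 %
Ts = 80 + k * Cr2O3% = 80 + 11.9950 * 1.0984 = 93.1755 C


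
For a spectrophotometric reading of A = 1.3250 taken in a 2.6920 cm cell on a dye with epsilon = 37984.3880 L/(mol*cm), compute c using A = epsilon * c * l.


Formula: c = A / (epsilon * l)
Substituting: c = 1.3250 / (37984.3880 * 2.6920)
Result: 1.2958e-05 mol/L


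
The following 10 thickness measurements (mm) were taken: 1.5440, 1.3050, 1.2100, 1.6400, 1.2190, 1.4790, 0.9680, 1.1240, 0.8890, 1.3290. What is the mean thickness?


Formula: Average = sum / n
Substituting: Average = 12.7070 / 10
Result: 1.2707 mm


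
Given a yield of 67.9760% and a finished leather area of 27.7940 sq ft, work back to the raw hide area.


Formula: raw = finished * 100 / yield
Substituting: raw = 27.7940 * 100 / 67.9760
Result: 40.8880 sq ft


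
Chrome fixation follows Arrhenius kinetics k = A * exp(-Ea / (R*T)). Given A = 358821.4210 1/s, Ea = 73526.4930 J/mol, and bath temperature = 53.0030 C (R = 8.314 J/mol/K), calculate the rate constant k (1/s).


T_K = T_C + 273.15 = 53.0030 + 273.15 = 326.1530 K
exponent = -Ea / (R * T_K) = -73526.4930 / (8.314 * 326.1530) = -27.1152
k = A * exp(exponent) = 358821.4210 * exp(-27.1152) = 6.0104e-07 1/s


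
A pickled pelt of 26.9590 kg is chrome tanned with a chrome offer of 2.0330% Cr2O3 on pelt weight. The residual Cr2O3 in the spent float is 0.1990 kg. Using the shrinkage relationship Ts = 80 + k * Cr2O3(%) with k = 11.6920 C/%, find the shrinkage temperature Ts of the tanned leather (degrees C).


Offered = pelt * offer_pct / 100 = 26.9590 * 2.0330 / 100 = 0.5481 kg
Uptake = offered - residual = 0.5481 - 0.1990 = 0.3491 kg
Cr2O3% on pelt = uptake / pelt * 100 = 0.3491 / 26.9590 * 100 = 1.2948 %
Ts = 80 + k * Cr2O3% = 80 + 11.6920 * 1.2948 = 95.1393 C


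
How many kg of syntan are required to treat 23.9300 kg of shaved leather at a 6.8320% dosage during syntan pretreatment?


Formula: Syntan = substrate * pct / 100
Substituting: Syntan = 23.9300 * 6.8320 / 100
Result: 1.6349 kg


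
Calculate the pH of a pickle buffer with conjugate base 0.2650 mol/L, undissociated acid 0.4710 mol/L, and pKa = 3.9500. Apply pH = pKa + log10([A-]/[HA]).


ratio = [A-] / [HA] = 0.2650 / 0.4710 = 0.5626
log10(ratio) = -0.2498
pH = pKa + log10(ratio) = 3.9500 - 0.2498 = 3.7002


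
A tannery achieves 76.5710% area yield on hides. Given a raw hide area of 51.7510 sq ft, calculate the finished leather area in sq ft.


Formula: finished = raw * yield / 100
Substituting: finished = 51.7510 * 76.5710 / 100
Result: 39.6263 sq ft


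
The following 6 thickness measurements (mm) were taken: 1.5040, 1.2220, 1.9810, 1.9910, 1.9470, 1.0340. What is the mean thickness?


Formula: Average = sum / n
Substituting: Average = 9.6790 / 6
Result: 1.6132 mm


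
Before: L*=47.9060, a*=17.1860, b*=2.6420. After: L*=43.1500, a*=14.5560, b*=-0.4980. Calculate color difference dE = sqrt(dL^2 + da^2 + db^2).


dL = -4.7560, da = -2.6300, db = -3.1400
dE = sqrt((-4.7560)^2 + (-2.6300)^2 + (-3.1400)^2) = 6.2766


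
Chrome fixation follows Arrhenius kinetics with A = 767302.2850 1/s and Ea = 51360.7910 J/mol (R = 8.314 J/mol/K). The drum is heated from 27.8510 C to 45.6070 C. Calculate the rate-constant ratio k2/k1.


T1 = 27.8510 + 273.15 = 301.0010 K; T2 = 45.6070 + 273.15 = 318.7570 K
k1 = A * exp(-Ea/(R*T1)) = 767302.2850 * exp(-51360.7910/(8.314*301.0010)) = 9.3686e-04 1/s
k2 = A * exp(-Ea/(R*T2)) = 767302.2850 * exp(-51360.7910/(8.314*318.7570)) = 0.00293887 1/s
k2/k1 = 0.00293887 / 9.3686e-04 = 3.1369


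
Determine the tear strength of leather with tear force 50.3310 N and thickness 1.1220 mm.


Formula: Tear strength = force / thickness
Substituting: Tear strength = 50.3310 / 1.1220
Result: 44.8583 N/mm


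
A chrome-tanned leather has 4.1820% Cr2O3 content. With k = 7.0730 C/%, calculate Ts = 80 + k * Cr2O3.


Formula: Ts = 80 + k * Cr2O3
Substituting: Ts = 80 + 7.0730 * 4.1820
Result: 109.5793 C


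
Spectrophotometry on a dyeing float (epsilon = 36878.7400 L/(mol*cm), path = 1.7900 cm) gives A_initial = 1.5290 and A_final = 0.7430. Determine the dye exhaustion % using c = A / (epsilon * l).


c_initial = A_i / (epsilon * l) = 1.5290 / (36878.7400 * 1.7900) = 2.3162e-05 mol/L
c_final = A_f / (epsilon * l) = 0.7430 / (36878.7400 * 1.7900) = 1.1255e-05 mol/L
Exhaustion = (c_initial - c_final) / c_initial * 100 = (2.3162e-05 - 1.1255e-05) / 2.3162e-05 * 100 = 51.4061 %


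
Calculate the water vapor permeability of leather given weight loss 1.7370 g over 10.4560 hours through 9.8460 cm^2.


Formula: WVP = loss / (area * time)
Substituting: WVP = 1.7370 / (9.8460 * 10.4560)
Result: 0.0168723 g/(cm^2*hr)


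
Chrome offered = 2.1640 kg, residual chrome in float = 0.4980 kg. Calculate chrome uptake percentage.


Formula: Uptake = (offered - residual) / offered * 100
Substituting: Uptake = (2.1640 - 0.4980) / 2.1640 * 100
Result: 76.9871 %


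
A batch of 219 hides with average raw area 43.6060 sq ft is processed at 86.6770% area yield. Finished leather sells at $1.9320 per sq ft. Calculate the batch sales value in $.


Raw_total = N * avg_area = 219 * 43.6060 = 9549.7140 sq ft
Finished = Raw_total * yield / 100 = 9549.7140 * 86.6770 / 100 = 8277.4056 sq ft
Value = Finished * price = 8277.4056 * 1.9320 = 15991.9476 $


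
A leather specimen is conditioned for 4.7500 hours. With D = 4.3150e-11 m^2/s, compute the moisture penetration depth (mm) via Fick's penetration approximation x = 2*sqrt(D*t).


t = 4.7500 hr * 3600 = 17100.0000 s
D * t = 4.3150e-11 * 17100.0000 = 7.3787e-07
x = 2 * sqrt(D*t) = 2 * sqrt(7.3787e-07) = 0.00171798 m = 1.7180 mm


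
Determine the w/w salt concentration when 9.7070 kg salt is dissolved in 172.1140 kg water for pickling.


Formula: Conc = salt / (water + salt) * 100
Substituting: Conc = 9.7070 / (172.1140 + 9.7070) * 100
Result: 5.3388 %


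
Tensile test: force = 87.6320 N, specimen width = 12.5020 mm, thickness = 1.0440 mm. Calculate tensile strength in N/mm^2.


Formula: TS = force / (width * thickness)
Substituting: TS = 87.6320 / (12.5020 * 1.0440)
Result: 6.7140 N/mm^2


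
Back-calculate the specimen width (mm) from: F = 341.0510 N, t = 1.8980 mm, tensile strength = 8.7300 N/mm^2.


Formula: w = F / (TS * t)
Substituting: w = 341.0510 / (8.7300 * 1.8980)
Result: 20.5830 mm


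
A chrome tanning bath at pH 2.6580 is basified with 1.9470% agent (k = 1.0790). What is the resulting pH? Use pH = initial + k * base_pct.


Formula: pH_final = pH_initial + k * base_pct
Substituting: pH_final = 2.6580 + 1.0790 * 1.9470
Result: 4.7588


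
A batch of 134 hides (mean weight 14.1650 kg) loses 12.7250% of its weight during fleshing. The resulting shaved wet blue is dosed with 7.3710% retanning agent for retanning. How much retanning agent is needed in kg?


Total_raw = N * avg_wt = 134 * 14.1650 = 1898.1100 kg
Substrate = Total_raw * (1 - loss/100) = 1898.1100 * (1 - 12.7250/100) = 1656.5755 kg
Retan = Substrate * pct / 100 = 1656.5755 * 7.3710 / 100 = 122.1062 kg


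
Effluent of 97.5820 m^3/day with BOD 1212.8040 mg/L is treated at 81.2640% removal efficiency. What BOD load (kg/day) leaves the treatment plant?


Load_in = volume * conc / 1000 = 97.5820 * 1212.8040 / 1000 = 118.3478 kg/day
Removed = Load_in * eff / 100 = 118.3478 * 81.2640 / 100 = 96.1742 kg/day
Load_out = Load_in - Removed = 118.3478 - 96.1742 = 22.1737 kg/day


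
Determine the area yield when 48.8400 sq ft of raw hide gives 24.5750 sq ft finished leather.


Formula: Yield = finished / raw * 100
Substituting: Yield = 24.5750 / 48.8400 * 100
Result: 50.3174 %


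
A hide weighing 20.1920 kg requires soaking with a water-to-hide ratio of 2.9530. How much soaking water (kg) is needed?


Formula: Water = hide_weight * ratio
Substituting: Water = 20.1920 * 2.9530
Result: 59.6270 kg


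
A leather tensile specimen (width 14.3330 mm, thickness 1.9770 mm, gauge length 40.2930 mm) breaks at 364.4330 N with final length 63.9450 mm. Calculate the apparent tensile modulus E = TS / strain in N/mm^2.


TS = F / (w * t) = 364.4330 / (14.3330 * 1.9770) = 12.8610 N/mm^2
strain = (Lf - L0) / L0 = (63.9450 - 40.2930) / 40.2930 = 0.5870
E = TS / strain = 12.8610 / 0.5870 = 21.9097 N/mm^2


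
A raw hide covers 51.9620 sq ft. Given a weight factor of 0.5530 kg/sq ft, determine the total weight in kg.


Formula: Weight = area * weight_per_sqft
Substituting: Weight = 51.9620 * 0.5530
Result: 28.7350 kg


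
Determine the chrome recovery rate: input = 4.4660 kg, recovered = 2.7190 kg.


Formula: Recovery = recovered / input * 100
Substituting: Recovery = 2.7190 / 4.4660 * 100
Result: 60.8822 %


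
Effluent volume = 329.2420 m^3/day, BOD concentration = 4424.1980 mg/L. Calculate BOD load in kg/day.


Formula: BOD_load = volume * conc / 1000
Substituting: BOD_load = 329.2420 * 4424.1980 / 1000
Result: 1456.6318 kg/day


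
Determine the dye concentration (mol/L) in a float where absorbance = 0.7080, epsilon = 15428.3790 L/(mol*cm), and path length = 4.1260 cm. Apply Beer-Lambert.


Formula: c = A / (epsilon * l)
Substituting: c = 0.7080 / (15428.3790 * 4.1260)
Result: 1.1122e-05 mol/L


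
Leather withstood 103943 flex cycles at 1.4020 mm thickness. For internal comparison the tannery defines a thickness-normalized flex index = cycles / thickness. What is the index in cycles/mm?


Formula: Index = cycles / thickness
Substituting: Index = 103943 / 1.4020
Result: 74139.0870 cycles/mm


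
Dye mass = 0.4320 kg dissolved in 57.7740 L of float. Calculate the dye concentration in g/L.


Formula: Conc = dye_mass(kg) / volume(L) * 1000
Substituting: Conc = 0.4320 / 57.7740 * 1000
Result: 7.4774 g/L


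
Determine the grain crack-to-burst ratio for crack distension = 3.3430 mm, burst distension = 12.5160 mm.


Formula: Ratio = crack / burst
Substituting: Ratio = 3.3430 / 12.5160
Result: 0.2671


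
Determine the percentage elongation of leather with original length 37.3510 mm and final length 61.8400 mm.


Formula: Elongation = (Lf - L0) / L0 * 100
Substituting: Elongation = (61.8400 - 37.3510) / 37.3510 * 100
Result: 65.5645 %


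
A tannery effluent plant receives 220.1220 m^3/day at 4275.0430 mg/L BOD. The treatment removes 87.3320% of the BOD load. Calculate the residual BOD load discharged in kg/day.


Load_in = volume * conc / 1000 = 220.1220 * 4275.0430 / 1000 = 941.0310 kg/day
Removed = Load_in * eff / 100 = 941.0310 * 87.3320 / 100 = 821.8212 kg/day
Load_out = Load_in - Removed = 941.0310 - 821.8212 = 119.2098 kg/day


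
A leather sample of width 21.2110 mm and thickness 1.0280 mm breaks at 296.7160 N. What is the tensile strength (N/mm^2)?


Formula: TS = force / (width * thickness)
Substituting: TS = 296.7160 / (21.2110 * 1.0280)
Result: 13.6078 N/mm^2


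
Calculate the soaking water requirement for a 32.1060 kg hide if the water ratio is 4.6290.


Formula: Water = hide_weight * ratio
Substituting: Water = 32.1060 * 4.6290
Result: 148.6187 kg


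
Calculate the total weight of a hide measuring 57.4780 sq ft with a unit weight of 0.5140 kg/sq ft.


Formula: Weight = area * weight_per_sqft
Substituting: Weight = 57.4780 * 0.5140
Result: 29.5437 kg


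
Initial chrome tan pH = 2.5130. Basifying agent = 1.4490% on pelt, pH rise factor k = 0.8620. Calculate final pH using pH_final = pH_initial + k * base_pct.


Formula: pH_final = pH_initial + k * base_pct
Substituting: pH_final = 2.5130 + 0.8620 * 1.4490
Result: 3.7620


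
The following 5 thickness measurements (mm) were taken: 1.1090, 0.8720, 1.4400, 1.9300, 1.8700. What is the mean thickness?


Formula: Average = sum / n
Substituting: Average = 7.2210 / 5
Result: 1.4442 mm


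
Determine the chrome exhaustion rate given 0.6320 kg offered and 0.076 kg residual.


Formula: Uptake = (offered - residual) / offered * 100
Substituting: Uptake = (0.6320 - 0.076) / 0.6320 * 100
Result: 87.9747 %


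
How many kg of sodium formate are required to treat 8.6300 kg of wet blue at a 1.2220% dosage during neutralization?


Formula: Neutralizer = substrate * pct / 100
Substituting: Neutralizer = 8.6300 * 1.2220 / 100
Result: 0.1055 kg


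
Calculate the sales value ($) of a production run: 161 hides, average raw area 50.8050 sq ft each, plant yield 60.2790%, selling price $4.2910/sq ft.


Raw_total = N * avg_area = 161 * 50.8050 = 8179.6050 sq ft
Finished = Raw_total * yield / 100 = 8179.6050 * 60.2790 / 100 = 4930.5841 sq ft
Value = Finished * price = 4930.5841 * 4.2910 = 21157.1364 $


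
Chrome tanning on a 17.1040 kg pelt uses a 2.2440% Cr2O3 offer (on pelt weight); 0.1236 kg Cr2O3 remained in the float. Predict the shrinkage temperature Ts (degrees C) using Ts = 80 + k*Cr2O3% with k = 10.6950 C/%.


Offered = pelt * offer_pct / 100 = 17.1040 * 2.2440 / 100 = 0.3838 kg
Uptake = offered - residual = 0.3838 - 0.1236 = 0.2602 kg
Cr2O3% on pelt = uptake / pelt * 100 = 0.2602 / 17.1040 * 100 = 1.5214 %
Ts = 80 + k * Cr2O3% = 80 + 10.6950 * 1.5214 = 96.2710 C


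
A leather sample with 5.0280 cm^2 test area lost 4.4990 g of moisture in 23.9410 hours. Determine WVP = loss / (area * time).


Formula: WVP = loss / (area * time)
Substituting: WVP = 4.4990 / (5.0280 * 23.9410)
Result: 0.0373748 g/(cm^2*hr)


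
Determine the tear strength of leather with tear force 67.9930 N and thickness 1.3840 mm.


Formula: Tear strength = force / thickness
Substituting: Tear strength = 67.9930 / 1.3840
Result: 49.1279 N/mm


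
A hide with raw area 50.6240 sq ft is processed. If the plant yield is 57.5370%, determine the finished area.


Formula: finished = raw * yield / 100
Substituting: finished = 50.6240 * 57.5370 / 100
Result: 29.1275 sq ft


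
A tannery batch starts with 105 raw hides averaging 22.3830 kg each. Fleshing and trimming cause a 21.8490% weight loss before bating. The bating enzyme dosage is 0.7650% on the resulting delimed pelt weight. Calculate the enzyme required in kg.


Total_raw = N * avg_wt = 105 * 22.3830 = 2350.2150 kg
Substrate = Total_raw * (1 - loss/100) = 2350.2150 * (1 - 21.8490/100) = 1836.7165 kg
Enzyme = Substrate * pct / 100 = 1836.7165 * 0.7650 / 100 = 14.0509 kg


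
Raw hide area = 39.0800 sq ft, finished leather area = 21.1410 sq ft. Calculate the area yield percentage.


Formula: Yield = finished / raw * 100
Substituting: Yield = 21.1410 / 39.0800 * 100
Result: 54.0967 %


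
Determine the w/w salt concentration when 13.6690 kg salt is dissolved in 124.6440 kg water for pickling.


Formula: Conc = salt / (water + salt) * 100
Substituting: Conc = 13.6690 / (124.6440 + 13.6690) * 100
Result: 9.8827 %


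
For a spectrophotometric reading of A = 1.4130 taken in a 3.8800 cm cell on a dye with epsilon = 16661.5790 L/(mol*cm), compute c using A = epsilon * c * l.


Formula: c = A / (epsilon * l)
Substituting: c = 1.4130 / (16661.5790 * 3.8800)
Result: 2.1857e-05 mol/L


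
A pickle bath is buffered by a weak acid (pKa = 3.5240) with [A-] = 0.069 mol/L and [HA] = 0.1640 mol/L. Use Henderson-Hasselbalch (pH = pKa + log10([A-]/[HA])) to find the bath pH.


ratio = [A-] / [HA] = 0.069 / 0.1640 = 0.4207
log10(ratio) = -0.3760
pH = pKa + log10(ratio) = 3.5240 - 0.3760 = 3.1480


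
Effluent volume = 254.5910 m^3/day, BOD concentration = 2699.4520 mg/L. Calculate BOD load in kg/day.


Formula: BOD_load = volume * conc / 1000
Substituting: BOD_load = 254.5910 * 2699.4520 / 1000
Result: 687.2562 kg/day
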